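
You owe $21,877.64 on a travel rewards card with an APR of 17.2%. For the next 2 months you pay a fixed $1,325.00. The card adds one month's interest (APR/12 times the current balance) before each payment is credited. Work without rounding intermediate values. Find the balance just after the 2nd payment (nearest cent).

$19,840.30

Monthly rate r = 17.2%/12 = 1.43333% = 0.0143333.
Each month: B ← B·(1+r) − $1,325.00.
Month 1: interest $313.58; balance after payment $20,866.22.
Month 2: interest $299.08; balance after payment $19,840.30.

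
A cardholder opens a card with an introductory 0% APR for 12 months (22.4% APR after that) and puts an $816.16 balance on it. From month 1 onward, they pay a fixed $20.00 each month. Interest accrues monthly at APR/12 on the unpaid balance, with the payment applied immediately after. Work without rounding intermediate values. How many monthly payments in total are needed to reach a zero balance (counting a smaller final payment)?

Promo months 1–12 at r₀ = 0%/12 = 0; months 13+ at r₁ = 22.4%/12 = 0.0186667.
After month 12 (no interest yet): B = $816.16 − 12·$20.00 = $576.16.
Then at r₁ with $20.00/mo: n₂ = −ln(1 − r₁·B/P)/ln(1+r₁) ≈ 41.72 → 42 more payments.

54 payments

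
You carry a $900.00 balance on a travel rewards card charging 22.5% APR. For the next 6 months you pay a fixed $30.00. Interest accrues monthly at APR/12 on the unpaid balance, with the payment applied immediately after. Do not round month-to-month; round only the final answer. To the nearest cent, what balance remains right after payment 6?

Monthly rate r = 22.5%/12 = 1.875% = 0.01875.
Each month: B ← B·(1+r) − $30.00.
Month 1: interest $16.88; balance after payment $886.88.
Month 2: interest $16.63; balance after payment $873.50.
Month 3: interest $16.38; balance after payment $859.88.
Month 4: interest $16.12; balance after payment $846.00.
Month 5: interest $15.86; balance after payment $831.87.
Month 6: interest $15.60; balance after payment $817.47.

$817.47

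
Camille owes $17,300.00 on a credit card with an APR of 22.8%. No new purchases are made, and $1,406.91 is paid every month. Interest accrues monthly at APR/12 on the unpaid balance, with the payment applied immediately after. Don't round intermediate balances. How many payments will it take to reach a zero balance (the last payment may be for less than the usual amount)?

15 months

Monthly rate r = 22.8%/12 = 1.9% = 0.019.
Recurrence: B ← B·(1+r) − $1,406.91.
Month 1: interest $328.70; balance after payment $16,221.79.
Month 2: interest $308.21; balance after payment $15,123.09.
Closed form: n = −ln(1 − rB₀/P)/ln(1+r) = −ln(0.76637)/ln(1.019) ≈ 14.138, so the balance reaches zero during payment 15.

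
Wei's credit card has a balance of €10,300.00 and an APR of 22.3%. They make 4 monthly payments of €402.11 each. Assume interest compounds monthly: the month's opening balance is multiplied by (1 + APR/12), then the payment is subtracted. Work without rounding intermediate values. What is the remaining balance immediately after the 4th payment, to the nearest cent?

€9,433.41

Monthly rate r = 22.3%/12 = 1.85833% = 0.0185833.
Each month: B ← B·(1+r) − €402.11.
Month 1: interest €191.41; balance after payment €10,089.30.
Month 2: interest €187.49; balance after payment €9,874.68.
Month 3: interest €183.50; balance after payment €9,656.08.
Month 4: interest €179.44; balance after payment €9,433.41.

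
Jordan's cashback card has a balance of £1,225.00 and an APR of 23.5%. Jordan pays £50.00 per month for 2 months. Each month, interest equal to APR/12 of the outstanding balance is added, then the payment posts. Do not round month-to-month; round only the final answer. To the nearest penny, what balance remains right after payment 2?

Monthly rate r = 23.5%/12 = 1.95833% = 0.0195833.
Each month: B ← B·(1+r) − £50.00.
Month 1: interest £23.99; balance after payment £1,198.99.
Month 2: interest £23.48; balance after payment £1,172.47.

£1,172.47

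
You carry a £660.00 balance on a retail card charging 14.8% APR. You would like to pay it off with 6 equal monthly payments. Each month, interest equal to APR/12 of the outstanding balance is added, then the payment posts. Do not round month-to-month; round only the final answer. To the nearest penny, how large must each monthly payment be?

Monthly rate r = 14.8%/12 = 1.23333% = 0.0123333.
Level-payment amortization: P = B₀·r / (1 − (1+r)^(−n)) = 660.00·0.0123333 / (1 − 1.01233^(−6)).
Denominator 1 − (1+r)^(−6) = 0.0709078797.
P = 8.14 / 0.0709078797 ≈ 114.80.

£114.80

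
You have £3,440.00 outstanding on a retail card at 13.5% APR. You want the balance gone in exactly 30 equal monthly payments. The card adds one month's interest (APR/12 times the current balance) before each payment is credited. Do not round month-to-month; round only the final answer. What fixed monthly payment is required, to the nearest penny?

£135.74

Monthly rate r = 13.5%/12 = 1.125% = 0.01125.
Level-payment amortization: P = B₀·r / (1 − (1+r)^(−n)) = 3440.00·0.01125 / (1 − 1.01125^(−30)).
Denominator 1 − (1+r)^(−30) = 0.285102199.
P = 38.7 / 0.285102199 ≈ 135.74.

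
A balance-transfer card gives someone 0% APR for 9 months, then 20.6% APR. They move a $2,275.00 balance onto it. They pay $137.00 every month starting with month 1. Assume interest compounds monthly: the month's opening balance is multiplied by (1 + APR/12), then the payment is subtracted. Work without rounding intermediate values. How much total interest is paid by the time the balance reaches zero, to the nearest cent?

Promo months 1–9 at r₀ = 0%/12 = 0; months 10+ at r₁ = 20.6%/12 = 0.0171667.
After month 9 (no interest yet): B = $2,275.00 − 9·$137.00 = $1,042.00.
Then at r₁ with $137.00/mo: n₂ = −ln(1 − r₁·B/P)/ln(1+r₁) ≈ 8.22 → 9 more payments.
Total paid = 17·$137.00 + $30.35 = $2,359.35; interest = $2,359.35 − $2,275.00 = $84.35.

$84.35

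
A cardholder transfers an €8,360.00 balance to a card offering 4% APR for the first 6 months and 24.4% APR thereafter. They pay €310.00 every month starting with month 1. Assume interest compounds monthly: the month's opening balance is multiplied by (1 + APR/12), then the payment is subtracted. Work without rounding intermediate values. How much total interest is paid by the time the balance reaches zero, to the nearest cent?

€2,331.02

Promo months 1–6 at r₀ = 4%/12 = 0.00333333; months 7+ at r₁ = 24.4%/12 = 0.0203333.
After month 6: iterate B ← B·(1+r₀) − €310.00 for 6 months → €6,653.03.
Then at r₁ with €310.00/mo: n₂ = −ln(1 − r₁·B/P)/ln(1+r₁) ≈ 28.48 → 29 more payments.
Total paid = 34·€310.00 + €151.02 = €10,691.02; interest = €10,691.02 − €8,360.00 = €2,331.02.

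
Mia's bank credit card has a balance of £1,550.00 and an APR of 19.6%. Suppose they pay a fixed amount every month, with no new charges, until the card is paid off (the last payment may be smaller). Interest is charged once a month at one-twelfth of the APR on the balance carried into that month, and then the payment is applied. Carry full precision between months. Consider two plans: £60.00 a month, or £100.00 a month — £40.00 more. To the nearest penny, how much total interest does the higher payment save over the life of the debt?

Monthly rate r = 19.6%/12 = 1.63333% = 0.0163333.
At £60.00/mo: n = ⌈−ln(1 − rB₀/P)/ln(1+r)⌉ = 34 payments (last £49.84); total interest = total paid − £1,550.00 = £479.84.
At £100.00/mo: 19 payments (last £1.79); total interest £251.79.
Interest saved = £479.84 − £251.79 = £228.05.

£228.05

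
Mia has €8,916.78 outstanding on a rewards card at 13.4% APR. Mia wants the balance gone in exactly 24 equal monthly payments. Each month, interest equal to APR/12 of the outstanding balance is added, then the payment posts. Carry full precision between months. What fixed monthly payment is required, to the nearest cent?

€425.60

Monthly rate r = 13.4%/12 = 1.11667% = 0.0111667.
Level-payment amortization: P = B₀·r / (1 − (1+r)^(−n)) = 8916.78·0.0111667 / (1 − 1.01117^(−24)).
Denominator 1 − (1+r)^(−24) = 0.233955268.
P = 99.5707 / 0.233955268 ≈ 425.60.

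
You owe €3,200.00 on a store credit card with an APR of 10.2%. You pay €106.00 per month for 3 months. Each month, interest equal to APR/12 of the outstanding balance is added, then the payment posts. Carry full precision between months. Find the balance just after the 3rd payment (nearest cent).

€2,961.58

Monthly rate r = 10.2%/12 = 0.85% = 0.0085.
Each month: B ← B·(1+r) − €106.00.
Month 1: interest €27.20; balance after payment €3,121.20.
Month 2: interest €26.53; balance after payment €3,041.73.
Month 3: interest €25.85; balance after payment €2,961.58.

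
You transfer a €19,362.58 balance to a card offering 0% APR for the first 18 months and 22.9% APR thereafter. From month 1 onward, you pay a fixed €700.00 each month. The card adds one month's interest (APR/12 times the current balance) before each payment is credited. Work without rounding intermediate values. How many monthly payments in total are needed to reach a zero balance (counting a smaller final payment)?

Promo months 1–18 at r₀ = 0%/12 = 0; months 19+ at r₁ = 22.9%/12 = 0.0190833.
After month 18 (no interest yet): B = €19,362.58 − 18·€700.00 = €6,762.58.
Then at r₁ with €700.00/mo: n₂ = −ln(1 − r₁·B/P)/ln(1+r₁) ≈ 10.78 → 11 more payments.

29 months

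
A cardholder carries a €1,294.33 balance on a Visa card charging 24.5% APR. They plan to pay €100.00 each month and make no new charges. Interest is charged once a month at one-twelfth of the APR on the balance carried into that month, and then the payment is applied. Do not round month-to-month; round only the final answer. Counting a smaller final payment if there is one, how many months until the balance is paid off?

16 payments

Monthly rate r = 24.5%/12 = 2.04167% = 0.0204167.
Recurrence: B ← B·(1+r) − €100.00.
Month 1: interest €26.43; balance after payment €1,220.76.
Month 2: interest €24.92; balance after payment €1,145.68.
Closed form: n = −ln(1 − rB₀/P)/ln(1+r) = −ln(0.73574)/ln(1.02042) ≈ 15.184, so the balance reaches zero during payment 16.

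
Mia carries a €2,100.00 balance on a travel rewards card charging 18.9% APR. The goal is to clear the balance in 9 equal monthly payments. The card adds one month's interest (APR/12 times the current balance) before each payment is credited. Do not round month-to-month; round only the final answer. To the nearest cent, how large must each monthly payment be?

€252.09

Monthly rate r = 18.9%/12 = 1.575% = 0.01575.
Level-payment amortization: P = B₀·r / (1 − (1+r)^(−n)) = 2100.00·0.01575 / (1 − 1.01575^(−9)).
Denominator 1 − (1+r)^(−9) = 0.131202583.
P = 33.075 / 0.131202583 ≈ 252.09.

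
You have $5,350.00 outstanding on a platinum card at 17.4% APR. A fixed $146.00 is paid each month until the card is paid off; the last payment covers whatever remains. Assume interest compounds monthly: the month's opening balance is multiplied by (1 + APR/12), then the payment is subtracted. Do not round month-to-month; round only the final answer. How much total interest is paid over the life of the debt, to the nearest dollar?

Monthly rate r = 17.4%/12 = 1.45% = 0.0145.
Payoff takes n = ⌈−ln(1 − rB₀/P)/ln(1+r)⌉ = ⌈52.645⌉ = 53 payments; the last is $94.38.
Total paid = 52·$146.00 + $94.38 = $7,686.38.
Total interest = total paid − principal = $7,686.38 − $5,350.00 = $2,336.38.

$2,336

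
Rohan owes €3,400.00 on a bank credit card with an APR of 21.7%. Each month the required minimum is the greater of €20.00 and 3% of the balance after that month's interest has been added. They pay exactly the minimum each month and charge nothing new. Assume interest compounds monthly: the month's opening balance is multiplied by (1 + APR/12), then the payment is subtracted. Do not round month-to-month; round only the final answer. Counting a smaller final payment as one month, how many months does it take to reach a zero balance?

182 months

Monthly rate r = 21.7%/12 = 1.80833% = 0.0180833.
While 3% of the post-interest balance exceeds €20.00, each month B ← (B·(1+r))·(1 − 0.03), i.e. B shrinks by the factor (1+r)·0.97 = 0.98754.
This holds for months 1–132. Entering month 133 the balance is €649.75; 3% of the post-interest balance is now below €20.00, so the flat €20.00 minimum applies from here.
From month 133 a fixed €20.00 at rate r clears €649.75 in 50 more payments. Total: 132 + 50 = 182 months.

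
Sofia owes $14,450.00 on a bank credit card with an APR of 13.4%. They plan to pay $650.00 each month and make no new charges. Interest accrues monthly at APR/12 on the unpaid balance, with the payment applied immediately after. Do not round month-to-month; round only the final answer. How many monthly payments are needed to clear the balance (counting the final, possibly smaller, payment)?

Monthly rate r = 13.4%/12 = 1.11667% = 0.0111667.
Recurrence: B ← B·(1+r) − $650.00.
Month 1: interest $161.36; balance after payment $13,961.36.
Month 2: interest $155.90; balance after payment $13,467.26.
Closed form: n = −ln(1 − rB₀/P)/ln(1+r) = −ln(0.75176)/ln(1.01117) ≈ 25.696, so the balance reaches zero during payment 26.

26 payments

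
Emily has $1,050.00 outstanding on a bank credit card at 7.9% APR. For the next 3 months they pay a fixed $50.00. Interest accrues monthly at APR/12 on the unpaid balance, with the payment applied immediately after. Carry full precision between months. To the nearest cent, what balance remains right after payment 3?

$919.88

Monthly rate r = 7.9%/12 = 0.658333% = 0.00658333.
Each month: B ← B·(1+r) − $50.00.
Month 1: interest $6.91; balance after payment $1,006.91.
Month 2: interest $6.63; balance after payment $963.54.
Month 3: interest $6.34; balance after payment $919.88.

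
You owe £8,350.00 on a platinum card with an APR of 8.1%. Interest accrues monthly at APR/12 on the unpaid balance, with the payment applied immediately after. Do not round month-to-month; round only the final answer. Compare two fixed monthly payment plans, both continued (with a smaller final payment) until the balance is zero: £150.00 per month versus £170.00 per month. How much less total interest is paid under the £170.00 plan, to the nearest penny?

£328.06

Monthly rate r = 8.1%/12 = 0.675% = 0.00675.
At £150.00/mo: n = ⌈−ln(1 − rB₀/P)/ln(1+r)⌉ = 71 payments (last £6.53); total interest = total paid − £8,350.00 = £2,156.53.
At £170.00/mo: 60 payments (last £148.47); total interest £1,828.47.
Interest saved = £2,156.53 − £1,828.47 = £328.06.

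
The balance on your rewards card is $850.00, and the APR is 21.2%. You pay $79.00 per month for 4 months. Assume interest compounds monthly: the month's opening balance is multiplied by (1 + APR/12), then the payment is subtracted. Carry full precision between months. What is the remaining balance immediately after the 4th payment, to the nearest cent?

$587.20

Monthly rate r = 21.2%/12 = 1.76667% = 0.0176667.
Each month: B ← B·(1+r) − $79.00.
Month 1: interest $15.02; balance after payment $786.02.
Month 2: interest $13.89; balance after payment $720.90.
Month 3: interest $12.74; balance after payment $654.64.
Month 4: interest $11.57; balance after payment $587.20.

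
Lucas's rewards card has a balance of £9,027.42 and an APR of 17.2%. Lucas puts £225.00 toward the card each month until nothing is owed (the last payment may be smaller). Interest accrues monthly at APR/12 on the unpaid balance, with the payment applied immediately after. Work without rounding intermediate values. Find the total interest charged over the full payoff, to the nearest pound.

£4,504

Monthly rate r = 17.2%/12 = 1.43333% = 0.0143333.
Payoff takes n = ⌈−ln(1 − rB₀/P)/ln(1+r)⌉ = ⌈60.138⌉ = 61 payments; the last is £31.17.
Total paid = 60·£225.00 + £31.17 = £13,531.17.
Total interest = total paid − principal = £13,531.17 − £9,027.42 = £4,503.75.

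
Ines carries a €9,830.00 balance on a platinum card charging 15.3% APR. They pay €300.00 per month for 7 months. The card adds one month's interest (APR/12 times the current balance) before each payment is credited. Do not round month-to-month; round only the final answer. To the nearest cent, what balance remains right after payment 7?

€8,559.55

Monthly rate r = 15.3%/12 = 1.275% = 0.01275.
Each month: B ← B·(1+r) − €300.00.
Month 1: interest €125.33; balance after payment €9,655.33.
Month 2: interest €123.11; balance after payment €9,478.44.
Month 3: interest €120.85; balance after payment €9,299.29.
Month 4: interest €118.57; balance after payment €9,117.85.
Month 5: interest €116.25; balance after payment €8,934.11.
Month 6: interest €113.91; balance after payment €8,748.02.
Month 7: interest €111.54; balance after payment €8,559.55.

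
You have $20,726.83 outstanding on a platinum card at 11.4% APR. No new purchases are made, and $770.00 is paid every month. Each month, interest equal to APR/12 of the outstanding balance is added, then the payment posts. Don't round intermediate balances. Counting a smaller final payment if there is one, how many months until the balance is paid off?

32 months

Monthly rate r = 11.4%/12 = 0.95% = 0.0095.
Recurrence: B ← B·(1+r) − $770.00.
Month 1: interest $196.90; balance after payment $20,153.73.
Month 2: interest $191.46; balance after payment $19,575.20.
Closed form: n = −ln(1 − rB₀/P)/ln(1+r) = −ln(0.74428)/ln(1.0095) ≈ 31.236, so the balance reaches zero during payment 32.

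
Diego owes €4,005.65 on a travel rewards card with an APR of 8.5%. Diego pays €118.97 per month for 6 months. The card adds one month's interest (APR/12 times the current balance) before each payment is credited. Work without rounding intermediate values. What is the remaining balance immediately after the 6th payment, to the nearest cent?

Monthly rate r = 8.5%/12 = 0.708333% = 0.00708333.
Each month: B ← B·(1+r) − €118.97.
Month 1: interest €28.37; balance after payment €3,915.05.
Month 2: interest €27.73; balance after payment €3,823.81.
Month 3: interest €27.09; balance after payment €3,731.93.
Month 4: interest €26.43; balance after payment €3,639.39.
Month 5: interest €25.78; balance after payment €3,546.20.
Month 6: interest €25.12; balance after payment €3,452.35.

€3,452.35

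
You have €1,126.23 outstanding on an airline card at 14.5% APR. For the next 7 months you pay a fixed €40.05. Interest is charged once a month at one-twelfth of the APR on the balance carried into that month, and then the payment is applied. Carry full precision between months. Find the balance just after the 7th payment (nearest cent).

Monthly rate r = 14.5%/12 = 1.20833% = 0.0120833.
Each month: B ← B·(1+r) − €40.05.
Month 1: interest €13.61; balance after payment €1,099.79.
Month 2: interest €13.29; balance after payment €1,073.03.
Month 3: interest €12.97; balance after payment €1,045.94.
Month 4: interest €12.64; balance after payment €1,018.53.
Month 5: interest €12.31; balance after payment €990.79.
Month 6: interest €11.97; balance after payment €962.71.
Month 7: interest €11.63; balance after payment €934.29.

€934.29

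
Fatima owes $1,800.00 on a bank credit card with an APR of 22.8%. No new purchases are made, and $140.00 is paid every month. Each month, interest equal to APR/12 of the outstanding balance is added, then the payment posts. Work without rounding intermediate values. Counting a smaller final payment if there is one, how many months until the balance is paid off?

Monthly rate r = 22.8%/12 = 1.9% = 0.019.
Recurrence: B ← B·(1+r) − $140.00.
Month 1: interest $34.20; balance after payment $1,694.20.
Month 2: interest $32.19; balance after payment $1,586.39.
Closed form: n = −ln(1 − rB₀/P)/ln(1+r) = −ln(0.75571)/ln(1.019) ≈ 14.881, so the balance reaches zero during payment 15.

15 payments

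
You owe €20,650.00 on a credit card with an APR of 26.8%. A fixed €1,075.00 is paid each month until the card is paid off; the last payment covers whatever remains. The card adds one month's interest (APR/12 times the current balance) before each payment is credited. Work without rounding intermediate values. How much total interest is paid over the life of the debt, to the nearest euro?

Monthly rate r = 26.8%/12 = 2.23333% = 0.0223333.
Payoff takes n = ⌈−ln(1 − rB₀/P)/ln(1+r)⌉ = ⌈25.371⌉ = 26 payments; the last is €401.37.
Total paid = 25·€1,075.00 + €401.37 = €27,276.37.
Total interest = total paid − principal = €27,276.37 − €20,650.00 = €6,626.37.

€6,626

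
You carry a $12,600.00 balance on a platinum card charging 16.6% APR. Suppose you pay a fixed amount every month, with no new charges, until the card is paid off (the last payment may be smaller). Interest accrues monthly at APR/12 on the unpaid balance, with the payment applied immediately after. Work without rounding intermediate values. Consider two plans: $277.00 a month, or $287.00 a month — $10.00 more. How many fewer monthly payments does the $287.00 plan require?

Monthly rate r = 16.6%/12 = 1.38333% = 0.0138333.
At $277.00/mo: n = ⌈−ln(1 − rB₀/P)/ln(1+r)⌉ = 73 payments (last $61.45); total interest = total paid − $12,600.00 = $7,405.45.
At $287.00/mo: 69 payments (last $11.21); total interest $6,927.21.
Payments saved = 73 − 69 = 4.

4 fewer payments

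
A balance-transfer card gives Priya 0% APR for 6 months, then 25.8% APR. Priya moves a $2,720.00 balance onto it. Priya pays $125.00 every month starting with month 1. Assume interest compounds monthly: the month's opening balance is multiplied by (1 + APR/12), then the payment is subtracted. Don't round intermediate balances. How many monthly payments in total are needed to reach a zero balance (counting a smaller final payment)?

Promo months 1–6 at r₀ = 0%/12 = 0; months 7+ at r₁ = 25.8%/12 = 0.0215.
After month 6 (no interest yet): B = $2,720.00 − 6·$125.00 = $1,970.00.
Then at r₁ with $125.00/mo: n₂ = −ln(1 − r₁·B/P)/ln(1+r₁) ≈ 19.45 → 20 more payments.

26 payments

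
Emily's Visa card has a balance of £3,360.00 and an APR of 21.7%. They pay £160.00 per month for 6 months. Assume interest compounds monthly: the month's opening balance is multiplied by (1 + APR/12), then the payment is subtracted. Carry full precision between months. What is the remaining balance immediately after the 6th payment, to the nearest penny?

£2,736.98

Monthly rate r = 21.7%/12 = 1.80833% = 0.0180833.
Each month: B ← B·(1+r) − £160.00.
Month 1: interest £60.76; balance after payment £3,260.76.
Month 2: interest £58.97; balance after payment £3,159.73.
Month 3: interest £57.14; balance after payment £3,056.86.
Month 4: interest £55.28; balance after payment £2,952.14.
Month 5: interest £53.38; balance after payment £2,845.53.
Month 6: interest £51.46; balance after payment £2,736.98.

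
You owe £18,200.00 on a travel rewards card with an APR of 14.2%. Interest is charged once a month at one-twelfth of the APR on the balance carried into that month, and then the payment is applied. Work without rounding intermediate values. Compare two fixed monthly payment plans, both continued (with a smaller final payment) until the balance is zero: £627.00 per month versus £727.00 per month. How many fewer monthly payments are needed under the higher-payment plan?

6 fewer payments

Monthly rate r = 14.2%/12 = 1.18333% = 0.0118333.
At £627.00/mo: n = ⌈−ln(1 − rB₀/P)/ln(1+r)⌉ = 36 payments (last £484.51); total interest = total paid − £18,200.00 = £4,229.51.
At £727.00/mo: 30 payments (last £628.76); total interest £3,511.76.
Payments saved = 36 − 30 = 6.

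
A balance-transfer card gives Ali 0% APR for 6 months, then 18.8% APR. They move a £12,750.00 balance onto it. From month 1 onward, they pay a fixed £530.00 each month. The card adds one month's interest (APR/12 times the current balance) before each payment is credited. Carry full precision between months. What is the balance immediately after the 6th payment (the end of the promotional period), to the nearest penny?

Promo months 1–6 at r₀ = 0%/12 = 0; months 7+ at r₁ = 18.8%/12 = 0.0156667.
After month 6 (no interest yet): B = £12,750.00 − 6·£530.00 = £9,570.00.

£9,570.00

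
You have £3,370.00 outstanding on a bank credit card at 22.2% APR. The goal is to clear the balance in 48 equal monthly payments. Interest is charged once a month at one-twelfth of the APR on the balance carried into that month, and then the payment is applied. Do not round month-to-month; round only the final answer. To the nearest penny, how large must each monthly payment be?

£106.54

Monthly rate r = 22.2%/12 = 1.85% = 0.0185.
Level-payment amortization: P = B₀·r / (1 − (1+r)^(−n)) = 3370.00·0.0185 / (1 − 1.0185^(−48)).
Denominator 1 − (1+r)^(−48) = 0.585169768.
P = 62.345 / 0.585169768 ≈ 106.54.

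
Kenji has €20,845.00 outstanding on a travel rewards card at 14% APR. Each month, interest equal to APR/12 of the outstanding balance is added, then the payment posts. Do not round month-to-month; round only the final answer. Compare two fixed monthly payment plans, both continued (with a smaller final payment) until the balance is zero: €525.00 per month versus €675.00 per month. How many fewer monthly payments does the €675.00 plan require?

Monthly rate r = 14%/12 = 1.16667% = 0.0116667.
At €525.00/mo: n = ⌈−ln(1 − rB₀/P)/ln(1+r)⌉ = 54 payments (last €336.40); total interest = total paid − €20,845.00 = €7,316.40.
At €675.00/mo: 39 payments (last €348.03); total interest €5,153.03.
Payments saved = 54 − 39 = 15.

15 fewer payments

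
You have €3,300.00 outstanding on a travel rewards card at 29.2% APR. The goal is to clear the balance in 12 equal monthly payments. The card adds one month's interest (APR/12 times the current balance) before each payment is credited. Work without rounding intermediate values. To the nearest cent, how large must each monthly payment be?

Monthly rate r = 29.2%/12 = 2.43333% = 0.0243333.
Level-payment amortization: P = B₀·r / (1 − (1+r)^(−n)) = 3300.00·0.0243333 / (1 − 1.02433^(−12)).
Denominator 1 − (1+r)^(−12) = 0.250616143.
P = 80.3 / 0.250616143 ≈ 320.41.

€320.41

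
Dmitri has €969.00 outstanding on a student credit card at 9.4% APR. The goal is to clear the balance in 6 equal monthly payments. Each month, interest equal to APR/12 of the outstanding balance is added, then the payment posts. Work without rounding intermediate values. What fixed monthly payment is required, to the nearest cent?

Monthly rate r = 9.4%/12 = 0.783333% = 0.00783333.
Level-payment amortization: P = B₀·r / (1 − (1+r)^(−n)) = 969.00·0.00783333 / (1 − 1.00783^(−6)).
Denominator 1 − (1+r)^(−6) = 0.0457378667.
P = 7.5905 / 0.0457378667 ≈ 165.96.

€165.96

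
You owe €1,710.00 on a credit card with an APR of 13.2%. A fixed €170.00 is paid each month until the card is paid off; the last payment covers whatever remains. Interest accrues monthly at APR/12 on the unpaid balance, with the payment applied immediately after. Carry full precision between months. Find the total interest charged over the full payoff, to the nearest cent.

€112.35

Monthly rate r = 13.2%/12 = 1.1% = 0.011.
Payoff takes n = ⌈−ln(1 − rB₀/P)/ln(1+r)⌉ = ⌈10.719⌉ = 11 payments; the last is €122.35.
Total paid = 10·€170.00 + €122.35 = €1,822.35.
Total interest = total paid − principal = €1,822.35 − €1,710.00 = €112.35.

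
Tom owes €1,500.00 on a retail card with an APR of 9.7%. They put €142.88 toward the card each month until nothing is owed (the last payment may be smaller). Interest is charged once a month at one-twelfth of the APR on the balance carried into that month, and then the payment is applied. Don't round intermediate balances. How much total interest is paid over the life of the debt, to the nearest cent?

€73.83

Monthly rate r = 9.7%/12 = 0.808333% = 0.00808333.
Payoff takes n = ⌈−ln(1 − rB₀/P)/ln(1+r)⌉ = ⌈11.015⌉ = 12 payments; the last is €2.15.
Total paid = 11·€142.88 + €2.15 = €1,573.83.
Total interest = total paid − principal = €1,573.83 − €1,500.00 = €73.83.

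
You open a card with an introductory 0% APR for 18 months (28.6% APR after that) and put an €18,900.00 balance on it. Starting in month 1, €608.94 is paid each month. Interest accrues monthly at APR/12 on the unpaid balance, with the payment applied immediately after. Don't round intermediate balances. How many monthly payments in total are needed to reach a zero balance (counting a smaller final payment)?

34 months

Promo months 1–18 at r₀ = 0%/12 = 0; months 19+ at r₁ = 28.6%/12 = 0.0238333.
After month 18 (no interest yet): B = €18,900.00 − 18·€608.94 = €7,939.08.
Then at r₁ with €608.94/mo: n₂ = −ln(1 − r₁·B/P)/ln(1+r₁) ≈ 15.80 → 16 more payments.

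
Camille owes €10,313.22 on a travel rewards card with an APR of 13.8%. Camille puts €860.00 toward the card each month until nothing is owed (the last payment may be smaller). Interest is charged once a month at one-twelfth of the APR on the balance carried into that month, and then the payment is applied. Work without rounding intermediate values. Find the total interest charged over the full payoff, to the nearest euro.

Monthly rate r = 13.8%/12 = 1.15% = 0.0115.
Payoff takes n = ⌈−ln(1 − rB₀/P)/ln(1+r)⌉ = ⌈12.978⌉ = 13 payments; the last is €841.15.
Total paid = 12·€860.00 + €841.15 = €11,161.15.
Total interest = total paid − principal = €11,161.15 − €10,313.22 = €847.93.

€848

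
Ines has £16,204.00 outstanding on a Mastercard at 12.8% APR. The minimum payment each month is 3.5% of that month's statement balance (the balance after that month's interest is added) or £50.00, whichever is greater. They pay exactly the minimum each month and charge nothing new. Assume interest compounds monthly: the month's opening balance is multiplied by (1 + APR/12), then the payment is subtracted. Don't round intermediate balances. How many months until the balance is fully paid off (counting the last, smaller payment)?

Monthly rate r = 12.8%/12 = 1.06667% = 0.0106667.
While 3.5% of the post-interest balance exceeds £50.00, each month B ← (B·(1+r))·(1 − 0.035), i.e. B shrinks by the factor (1+r)·0.965 = 0.97529.
This holds for months 1–98. Entering month 99 the balance is £1,395.97; 3.5% of the post-interest balance is now below £50.00, so the flat £50.00 minimum applies from here.
From month 99 a fixed £50.00 at rate r clears £1,395.97 in 34 more payments. Total: 98 + 34 = 132 months.

132 months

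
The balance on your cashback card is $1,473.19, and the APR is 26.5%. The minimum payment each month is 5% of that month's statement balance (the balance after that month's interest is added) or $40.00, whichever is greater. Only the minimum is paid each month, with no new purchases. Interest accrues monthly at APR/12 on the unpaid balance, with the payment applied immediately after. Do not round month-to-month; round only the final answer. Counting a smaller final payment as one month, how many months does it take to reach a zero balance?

48 months

Monthly rate r = 26.5%/12 = 2.20833% = 0.0220833.
While 5% of the post-interest balance exceeds $40.00, each month B ← (B·(1+r))·(1 − 0.05), i.e. B shrinks by the factor (1+r)·0.95 = 0.97098.
This holds for months 1–22. Entering month 23 the balance is $770.68; 5% of the post-interest balance is now below $40.00, so the flat $40.00 minimum applies from here.
From month 23 a fixed $40.00 at rate r clears $770.68 in 26 more payments. Total: 22 + 26 = 48 months.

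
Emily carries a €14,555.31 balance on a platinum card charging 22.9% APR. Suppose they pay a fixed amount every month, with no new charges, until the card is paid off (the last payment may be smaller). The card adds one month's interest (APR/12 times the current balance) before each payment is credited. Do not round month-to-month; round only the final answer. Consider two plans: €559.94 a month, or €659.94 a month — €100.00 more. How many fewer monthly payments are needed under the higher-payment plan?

8 fewer payments

Monthly rate r = 22.9%/12 = 1.90833% = 0.0190833.
At €559.94/mo: n = ⌈−ln(1 − rB₀/P)/ln(1+r)⌉ = 37 payments (last €142.32); total interest = total paid − €14,555.31 = €5,744.85.
At €659.94/mo: 29 payments (last €592.95); total interest €4,515.96.
Payments saved = 37 − 29 = 8.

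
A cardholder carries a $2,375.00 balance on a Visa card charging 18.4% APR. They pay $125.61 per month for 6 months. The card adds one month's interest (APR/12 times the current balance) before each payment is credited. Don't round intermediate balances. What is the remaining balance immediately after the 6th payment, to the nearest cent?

$1,818.90

Monthly rate r = 18.4%/12 = 1.53333% = 0.0153333.
Each month: B ← B·(1+r) − $125.61.
Month 1: interest $36.42; balance after payment $2,285.81.
Month 2: interest $35.05; balance after payment $2,195.25.
Month 3: interest $33.66; balance after payment $2,103.30.
Month 4: interest $32.25; balance after payment $2,009.94.
Month 5: interest $30.82; balance after payment $1,915.15.
Month 6: interest $29.37; balance after payment $1,818.90.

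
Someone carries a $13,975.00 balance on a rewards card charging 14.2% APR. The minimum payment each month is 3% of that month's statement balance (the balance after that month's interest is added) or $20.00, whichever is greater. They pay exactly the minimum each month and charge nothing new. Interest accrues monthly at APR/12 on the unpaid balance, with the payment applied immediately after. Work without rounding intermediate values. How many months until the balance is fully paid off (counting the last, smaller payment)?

Monthly rate r = 14.2%/12 = 1.18333% = 0.0118333.
While 3% of the post-interest balance exceeds $20.00, each month B ← (B·(1+r))·(1 − 0.03), i.e. B shrinks by the factor (1+r)·0.97 = 0.98148.
This holds for months 1–164. Entering month 165 the balance is $651.31; 3% of the post-interest balance is now below $20.00, so the flat $20.00 minimum applies from here.
From month 165 a fixed $20.00 at rate r clears $651.31 in 42 more payments. Total: 164 + 42 = 206 months.

206 months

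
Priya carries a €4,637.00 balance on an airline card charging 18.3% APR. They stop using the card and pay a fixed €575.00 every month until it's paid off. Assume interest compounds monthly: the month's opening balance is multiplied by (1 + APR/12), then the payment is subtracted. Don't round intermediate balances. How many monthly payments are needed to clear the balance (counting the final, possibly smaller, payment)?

Monthly rate r = 18.3%/12 = 1.525% = 0.01525.
Recurrence: B ← B·(1+r) − €575.00.
Month 1: interest €70.71; balance after payment €4,132.71.
Month 2: interest €63.02; balance after payment €3,620.74.
Closed form: n = −ln(1 − rB₀/P)/ln(1+r) = −ln(0.87702)/ln(1.01525) ≈ 8.670, so the balance reaches zero during payment 9.

9 months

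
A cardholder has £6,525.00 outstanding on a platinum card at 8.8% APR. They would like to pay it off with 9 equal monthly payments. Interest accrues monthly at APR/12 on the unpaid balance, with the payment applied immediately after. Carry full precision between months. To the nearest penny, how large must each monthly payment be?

£751.84

Monthly rate r = 8.8%/12 = 0.733333% = 0.00733333.
Level-payment amortization: P = B₀·r / (1 − (1+r)^(−n)) = 6525.00·0.00733333 / (1 − 1.00733^(−9)).
Denominator 1 − (1+r)^(−9) = 0.0636436664.
P = 47.85 / 0.0636436664 ≈ 751.84.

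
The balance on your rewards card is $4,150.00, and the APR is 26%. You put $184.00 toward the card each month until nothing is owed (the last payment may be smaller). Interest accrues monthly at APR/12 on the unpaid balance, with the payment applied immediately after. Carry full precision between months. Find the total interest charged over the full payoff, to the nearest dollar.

Monthly rate r = 26%/12 = 2.16667% = 0.0216667.
Payoff takes n = ⌈−ln(1 − rB₀/P)/ln(1+r)⌉ = ⌈31.292⌉ = 32 payments; the last is $54.15.
Total paid = 31·$184.00 + $54.15 = $5,758.15.
Total interest = total paid − principal = $5,758.15 − $4,150.00 = $1,608.15.

$1,608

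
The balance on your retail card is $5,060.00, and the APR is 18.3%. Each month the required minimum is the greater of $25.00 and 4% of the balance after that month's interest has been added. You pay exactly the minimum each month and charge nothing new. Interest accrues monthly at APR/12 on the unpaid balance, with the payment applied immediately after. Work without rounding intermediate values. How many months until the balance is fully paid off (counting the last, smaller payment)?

114 months

Monthly rate r = 18.3%/12 = 1.525% = 0.01525.
While 4% of the post-interest balance exceeds $25.00, each month B ← (B·(1+r))·(1 − 0.04), i.e. B shrinks by the factor (1+r)·0.96 = 0.97464.
This holds for months 1–83. Entering month 84 the balance is $600.10; 4% of the post-interest balance is now below $25.00, so the flat $25.00 minimum applies from here.
From month 84 a fixed $25.00 at rate r clears $600.10 in 31 more payments. Total: 83 + 31 = 114 months.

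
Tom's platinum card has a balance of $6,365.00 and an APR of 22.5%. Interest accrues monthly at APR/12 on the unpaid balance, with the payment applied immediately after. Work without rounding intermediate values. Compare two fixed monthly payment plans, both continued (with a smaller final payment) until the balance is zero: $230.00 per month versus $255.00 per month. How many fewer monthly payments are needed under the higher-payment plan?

Monthly rate r = 22.5%/12 = 1.875% = 0.01875.
At $230.00/mo: n = ⌈−ln(1 − rB₀/P)/ln(1+r)⌉ = 40 payments (last $89.30); total interest = total paid − $6,365.00 = $2,694.30.
At $255.00/mo: 34 payments (last $248.77); total interest $2,298.77.
Payments saved = 40 − 34 = 6.

6 fewer payments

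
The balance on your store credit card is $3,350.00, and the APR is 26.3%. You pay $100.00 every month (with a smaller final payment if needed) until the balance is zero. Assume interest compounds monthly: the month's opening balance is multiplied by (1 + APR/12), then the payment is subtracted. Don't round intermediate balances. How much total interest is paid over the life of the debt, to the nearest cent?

Monthly rate r = 26.3%/12 = 2.19167% = 0.0219167.
Payoff takes n = ⌈−ln(1 − rB₀/P)/ln(1+r)⌉ = ⌈61.118⌉ = 62 payments; the last is $11.95.
Total paid = 61·$100.00 + $11.95 = $6,111.95.
Total interest = total paid − principal = $6,111.95 − $3,350.00 = $2,761.95.

$2,761.95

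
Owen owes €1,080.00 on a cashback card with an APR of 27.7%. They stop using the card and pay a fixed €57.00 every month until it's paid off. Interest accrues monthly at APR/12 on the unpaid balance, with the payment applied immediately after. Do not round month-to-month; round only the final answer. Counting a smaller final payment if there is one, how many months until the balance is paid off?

26 months

Monthly rate r = 27.7%/12 = 2.30833% = 0.0230833.
Recurrence: B ← B·(1+r) − €57.00.
Month 1: interest €24.93; balance after payment €1,047.93.
Month 2: interest €24.19; balance after payment €1,015.12.
Closed form: n = −ln(1 − rB₀/P)/ln(1+r) = −ln(0.56263)/ln(1.02308) ≈ 25.202, so the balance reaches zero during payment 26.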